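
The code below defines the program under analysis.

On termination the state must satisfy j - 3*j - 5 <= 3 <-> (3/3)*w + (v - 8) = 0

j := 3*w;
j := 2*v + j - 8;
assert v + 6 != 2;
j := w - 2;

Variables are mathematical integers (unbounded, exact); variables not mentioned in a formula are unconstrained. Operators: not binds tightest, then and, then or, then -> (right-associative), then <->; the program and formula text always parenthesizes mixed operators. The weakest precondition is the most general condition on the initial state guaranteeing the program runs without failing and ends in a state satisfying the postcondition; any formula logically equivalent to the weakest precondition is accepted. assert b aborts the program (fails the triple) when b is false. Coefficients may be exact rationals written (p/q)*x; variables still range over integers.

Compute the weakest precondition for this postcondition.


Working backward. After the program, the postcondition j - 3*j - 5 <= 3 <-> (3/3)*w + (v - 8) = 0 must hold; in canonical form it is 2*j >= -8 <-> v + w = 8.
Before j := w - 2: 2*w >= -4 <-> v + w = 8
Before assert v + 6 != 2: v != -4 and (2*w >= -4 <-> v + w = 8)
Before j := 2*v + j - 8: v != -4 and (2*w >= -4 <-> v + w = 8)
Before j := 3*w: v != -4 and (2*w >= -4 <-> v + w = 8)
Answer: WP = v != -4 and (2*w >= -4 <-> v + w = 8)


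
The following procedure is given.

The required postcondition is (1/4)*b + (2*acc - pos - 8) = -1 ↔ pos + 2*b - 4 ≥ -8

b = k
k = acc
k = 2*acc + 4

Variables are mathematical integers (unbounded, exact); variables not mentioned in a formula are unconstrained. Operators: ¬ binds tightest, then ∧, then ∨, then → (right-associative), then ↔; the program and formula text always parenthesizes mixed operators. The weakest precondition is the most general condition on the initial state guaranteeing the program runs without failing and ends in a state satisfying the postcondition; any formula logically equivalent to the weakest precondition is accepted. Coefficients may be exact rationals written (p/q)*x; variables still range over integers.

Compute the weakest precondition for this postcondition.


Working backward. After the program, the postcondition (1/4)*b + (2*acc - pos - 8) = -1 ↔ pos + 2*b - 4 ≥ -8 must hold; in canonical form it is 2*acc + (1/4)*b = pos + 7 ↔ 2*b + pos ≥ -4.
Before k := 2*acc + 4: 2*acc + (1/4)*b = pos + 7 ↔ 2*b + pos ≥ -4
Before k := acc: 2*acc + (1/4)*b = pos + 7 ↔ 2*b + pos ≥ -4
Before b := k: 2*acc + (1/4)*k = pos + 7 ↔ 2*k + pos ≥ -4
Answer: WP = 2*acc + (1/4)*k = pos + 7 ↔ 2*k + pos ≥ -4


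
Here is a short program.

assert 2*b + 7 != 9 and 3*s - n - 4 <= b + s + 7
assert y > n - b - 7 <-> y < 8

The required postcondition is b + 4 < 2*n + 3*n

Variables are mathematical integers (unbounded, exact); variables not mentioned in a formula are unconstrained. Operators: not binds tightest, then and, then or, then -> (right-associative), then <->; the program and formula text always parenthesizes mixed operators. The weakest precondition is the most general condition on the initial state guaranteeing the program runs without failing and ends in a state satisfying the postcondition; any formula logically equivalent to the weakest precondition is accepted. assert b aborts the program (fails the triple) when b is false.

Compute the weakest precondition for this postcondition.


Working backward. After the program, the postcondition b + 4 < 2*n + 3*n must hold; in canonical form it is b < 5*n - 4.
Before assert y > n - b - 7 <-> y < 8: (b + y > n - 7 <-> y < 8) and b < 5*n - 4
Before assert 2*b + 7 != 9 and 3*s - n - 4 <= b + s + 7: 2*b != 2 and 2*s <= b + n + 11 and (b + y > n - 7 <-> y < 8) and b < 5*n - 4
Answer: WP = 2*b != 2 and 2*s <= b + n + 11 and (b + y > n - 7 <-> y < 8) and b < 5*n - 4


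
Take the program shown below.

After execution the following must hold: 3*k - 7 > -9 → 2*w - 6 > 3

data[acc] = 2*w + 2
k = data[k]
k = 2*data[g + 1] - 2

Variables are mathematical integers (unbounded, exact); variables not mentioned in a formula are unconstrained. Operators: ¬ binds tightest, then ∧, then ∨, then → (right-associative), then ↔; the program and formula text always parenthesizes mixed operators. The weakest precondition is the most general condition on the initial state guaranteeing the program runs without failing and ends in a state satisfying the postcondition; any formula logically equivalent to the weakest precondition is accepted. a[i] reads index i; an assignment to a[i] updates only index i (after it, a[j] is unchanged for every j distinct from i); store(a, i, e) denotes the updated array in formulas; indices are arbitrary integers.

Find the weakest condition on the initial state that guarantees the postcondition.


Working backward. After the program, the postcondition 3*k - 7 > -9 → 2*w - 6 > 3 must hold; in canonical form it is 3*k > -2 → 2*w > 9.
Before k := 2*data[g + 1] - 2: 6*data[g + 1] > 4 → 2*w > 9
Before k := data[k]: 6*data[g + 1] > 4 → 2*w > 9
Before data[acc] := 2*w + 2: 6*store(data, acc, 2*w + 2)[g + 1] > 4 → 2*w > 9
Answer: WP = 6*store(data, acc, 2*w + 2)[g + 1] > 4 → 2*w > 9


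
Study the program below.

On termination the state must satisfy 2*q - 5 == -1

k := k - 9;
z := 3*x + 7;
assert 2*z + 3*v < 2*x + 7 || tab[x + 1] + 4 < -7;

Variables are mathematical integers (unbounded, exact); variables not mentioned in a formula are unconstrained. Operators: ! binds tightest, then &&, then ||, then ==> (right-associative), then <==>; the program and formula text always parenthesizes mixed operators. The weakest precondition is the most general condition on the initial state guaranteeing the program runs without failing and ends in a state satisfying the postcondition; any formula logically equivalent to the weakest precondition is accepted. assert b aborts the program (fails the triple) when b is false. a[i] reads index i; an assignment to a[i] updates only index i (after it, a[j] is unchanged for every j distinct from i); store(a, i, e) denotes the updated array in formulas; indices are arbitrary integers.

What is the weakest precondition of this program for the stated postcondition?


Working backward. After the program, the postcondition 2*q - 5 == -1 must hold; in canonical form it is 2*q == 4.
Before assert 2*z + 3*v < 2*x + 7 || tab[x + 1] + 4 < -7: (3*v + 2*z < 2*x + 7 || tab[x + 1] < -11) && 2*q == 4
Before z := 3*x + 7: (3*v + 4*x < -7 || tab[x + 1] < -11) && 2*q == 4
Before k := k - 9: (3*v + 4*x < -7 || tab[x + 1] < -11) && 2*q == 4
Answer: WP = (3*v + 4*x < -7 || tab[x + 1] < -11) && 2*q == 4


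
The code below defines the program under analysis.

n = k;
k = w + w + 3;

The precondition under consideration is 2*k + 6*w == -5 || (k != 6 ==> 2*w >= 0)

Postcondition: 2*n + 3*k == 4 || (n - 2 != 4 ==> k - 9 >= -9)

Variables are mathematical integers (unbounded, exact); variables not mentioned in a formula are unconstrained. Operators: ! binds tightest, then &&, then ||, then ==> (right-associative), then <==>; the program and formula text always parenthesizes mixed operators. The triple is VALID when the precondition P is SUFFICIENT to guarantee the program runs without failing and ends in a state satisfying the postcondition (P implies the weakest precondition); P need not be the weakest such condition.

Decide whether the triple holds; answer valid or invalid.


Working backward. After the program, the postcondition 2*n + 3*k == 4 || (n - 2 != 4 ==> k - 9 >= -9) must hold; in canonical form it is 3*k + 2*n == 4 || (n != 6 ==> k >= 0).
Before k := w + w + 3: 2*n + 6*w == -5 || (n != 6 ==> 2*w >= -3)
Before n := k: 2*k + 6*w == -5 || (k != 6 ==> 2*w >= -3)
The weakest precondition is 2*k + 6*w == -5 || (k != 6 ==> 2*w >= -3).
Check whether 2*k + 6*w == -5 || (k != 6 ==> 2*w >= 0) implies it.
Every state satisfying the precondition satisfies the weakest precondition: the implication holds.
Answer: valid


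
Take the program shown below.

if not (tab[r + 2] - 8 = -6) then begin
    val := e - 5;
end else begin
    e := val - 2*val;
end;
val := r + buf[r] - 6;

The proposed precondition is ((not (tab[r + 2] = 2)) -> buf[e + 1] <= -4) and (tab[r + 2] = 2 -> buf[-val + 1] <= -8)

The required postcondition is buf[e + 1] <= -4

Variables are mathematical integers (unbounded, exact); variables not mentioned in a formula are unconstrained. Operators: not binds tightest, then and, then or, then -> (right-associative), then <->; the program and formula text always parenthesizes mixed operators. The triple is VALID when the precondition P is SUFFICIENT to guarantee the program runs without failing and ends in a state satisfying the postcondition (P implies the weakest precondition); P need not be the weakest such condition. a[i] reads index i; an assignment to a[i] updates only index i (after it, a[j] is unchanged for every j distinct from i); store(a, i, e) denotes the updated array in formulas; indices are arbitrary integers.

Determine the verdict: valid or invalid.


Working backward. After the program, buf[e + 1] <= -4 must hold.
Before val := r + buf[r] - 6: buf[e + 1] <= -4
Then branch requires buf[e + 1] <= -4; else branch requires buf[-val + 1] <= -4.
Before the if: ((not (tab[r + 2] = 2)) -> buf[e + 1] <= -4) and (tab[r + 2] = 2 -> buf[-val + 1] <= -4)
The weakest precondition is ((not (tab[r + 2] = 2)) -> buf[e + 1] <= -4) and (tab[r + 2] = 2 -> buf[-val + 1] <= -4).
Check whether ((not (tab[r + 2] = 2)) -> buf[e + 1] <= -4) and (tab[r + 2] = 2 -> buf[-val + 1] <= -8) implies it.
Every state satisfying the precondition satisfies the weakest precondition: the implication holds.
Answer: valid


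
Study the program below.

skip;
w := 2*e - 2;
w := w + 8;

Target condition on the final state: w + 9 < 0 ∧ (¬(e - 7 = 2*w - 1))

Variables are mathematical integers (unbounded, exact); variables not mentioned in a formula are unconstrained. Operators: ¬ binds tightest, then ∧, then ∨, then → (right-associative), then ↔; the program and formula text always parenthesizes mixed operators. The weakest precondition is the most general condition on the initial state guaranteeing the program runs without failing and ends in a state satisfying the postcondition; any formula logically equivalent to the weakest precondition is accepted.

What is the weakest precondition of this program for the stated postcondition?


Working backward. After the program, the postcondition w + 9 < 0 ∧ (¬(e - 7 = 2*w - 1)) must hold; in canonical form it is w < -9 ∧ (¬(e = 2*w + 6)).
Before w := w + 8: w < -17 ∧ (¬(e = 2*w + 22))
Before w := 2*e - 2: 2*e < -15 ∧ (¬(3*e = -18))
Before skip: 2*e < -15 ∧ (¬(3*e = -18))
Answer: WP = 2*e < -15 ∧ (¬(3*e = -18))


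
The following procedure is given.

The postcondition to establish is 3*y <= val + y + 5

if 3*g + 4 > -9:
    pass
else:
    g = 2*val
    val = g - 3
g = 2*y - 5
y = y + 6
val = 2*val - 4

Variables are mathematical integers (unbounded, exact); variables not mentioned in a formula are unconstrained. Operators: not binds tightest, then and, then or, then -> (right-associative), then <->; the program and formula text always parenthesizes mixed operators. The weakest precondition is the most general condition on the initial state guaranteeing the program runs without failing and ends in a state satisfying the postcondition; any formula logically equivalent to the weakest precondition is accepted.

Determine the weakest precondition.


Working backward. After the program, the postcondition 3*y <= val + y + 5 must hold; in canonical form it is 2*y <= val + 5.
Before val := 2*val - 4: 2*y <= 2*val + 1
Before y := y + 6: 2*y <= 2*val - 11
Before g := 2*y - 5: 2*y <= 2*val - 11
Then branch requires 2*y <= 2*val - 11; else branch requires 2*y <= 4*val - 17.
Before the if: (3*g > -13 -> 2*y <= 2*val - 11) and ((not (3*g > -13)) -> 2*y <= 4*val - 17)
Answer: WP = (3*g > -13 -> 2*y <= 2*val - 11) and ((not (3*g > -13)) -> 2*y <= 4*val - 17)


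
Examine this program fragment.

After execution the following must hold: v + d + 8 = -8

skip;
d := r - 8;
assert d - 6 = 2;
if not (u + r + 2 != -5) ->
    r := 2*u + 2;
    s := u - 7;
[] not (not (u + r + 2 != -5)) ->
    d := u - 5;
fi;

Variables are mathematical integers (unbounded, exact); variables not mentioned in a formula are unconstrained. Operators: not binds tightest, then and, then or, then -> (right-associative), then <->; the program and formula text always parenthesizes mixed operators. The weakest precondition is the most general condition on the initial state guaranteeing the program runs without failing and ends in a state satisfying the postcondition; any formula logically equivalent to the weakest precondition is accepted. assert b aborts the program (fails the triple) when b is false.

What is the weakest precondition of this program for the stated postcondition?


Working backward. After the program, the postcondition v + d + 8 = -8 must hold; in canonical form it is d + v = -16.
Then branch requires d + v = -16; else branch requires u + v = -11.
Before the if: ((not (r + u != -7)) -> d + v = -16) and (r + u != -7 -> u + v = -11)
Before assert d - 6 = 2: d = 8 and ((not (r + u != -7)) -> d + v = -16) and (r + u != -7 -> u + v = -11)
Before d := r - 8: r = 16 and ((not (r + u != -7)) -> r + v = -8) and (r + u != -7 -> u + v = -11)
Before skip: r = 16 and ((not (r + u != -7)) -> r + v = -8) and (r + u != -7 -> u + v = -11)
Answer: WP = r = 16 and ((not (r + u != -7)) -> r + v = -8) and (r + u != -7 -> u + v = -11)


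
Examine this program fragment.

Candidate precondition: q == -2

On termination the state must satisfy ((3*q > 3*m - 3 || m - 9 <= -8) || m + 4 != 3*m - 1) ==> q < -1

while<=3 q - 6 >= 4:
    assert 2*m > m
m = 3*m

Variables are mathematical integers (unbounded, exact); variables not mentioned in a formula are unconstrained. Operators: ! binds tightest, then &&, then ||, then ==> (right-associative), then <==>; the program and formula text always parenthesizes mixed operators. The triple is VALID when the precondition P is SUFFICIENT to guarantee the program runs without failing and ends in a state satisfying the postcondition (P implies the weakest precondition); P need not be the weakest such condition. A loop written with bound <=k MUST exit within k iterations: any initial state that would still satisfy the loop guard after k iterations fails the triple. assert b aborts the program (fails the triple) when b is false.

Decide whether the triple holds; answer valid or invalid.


Working backward. After the program, the postcondition ((3*q > 3*m - 3 || m - 9 <= -8) || m + 4 != 3*m - 1) ==> q < -1 must hold; in canonical form it is (3*q > 3*m - 3 || m <= 1 || 2*m != 5) ==> q < -1.
Before m := 3*m: (3*q > 9*m - 3 || 3*m <= 1 || 6*m != 5) ==> q < -1
Before the loop (bound <=3), unroll the exhaustion recursion (WP_0 = exit-now case; WP_j = one more guarded iteration, up to j = 3):
  WP_0: (!(q >= 10)) && ((3*q > 9*m - 3 || 3*m <= 1 || 6*m != 5) ==> q < -1)
  WP_1: (q >= 10 ==> (m > 0 && (!(q >= 10)) && ((3*q > 9*m - 3 || 3*m <= 1 || 6*m != 5) ==> q < -1))) && ((!(q >= 10)) ==> ((3*q > 9*m - 3 || 3*m <= 1 || 6*m != 5) ==> q < -1))
  WP_2: (q >= 10 ==> (m > 0 && (q >= 10 ==> (m > 0 && (!(q >= 10)) && ((3*q > 9*m - 3 || 3*m <= 1 || 6*m != 5) ==> q < -1))) && ((!(q >= 10)) ==> ((3*q > 9*m - 3 || 3*m <= 1 || 6*m != 5) ==> q < -1)))) && ((!(q >= 10)) ==> ((3*q > 9*m - 3 || 3*m <= 1 || 6*m != 5) ==> q < -1))
  WP_3: (q >= 10 ==> (m > 0 && (q >= 10 ==> (m > 0 && (q >= 10 ==> (m > 0 && (!(q >= 10)) && ((3*q > 9*m - 3 || 3*m <= 1 || 6*m != 5) ==> q < -1))) && ((!(q >= 10)) ==> ((3*q > 9*m - 3 || 3*m <= 1 || 6*m != 5) ==> q < -1)))) && ((!(q >= 10)) ==> ((3*q > 9*m - 3 || 3*m <= 1 || 6*m != 5) ==> q < -1)))) && ((!(q >= 10)) ==> ((3*q > 9*m - 3 || 3*m <= 1 || 6*m != 5) ==> q < -1))
So before the loop: (q >= 10 ==> (m > 0 && (q >= 10 ==> (m > 0 && (q >= 10 ==> (m > 0 && (!(q >= 10)) && ((3*q > 9*m - 3 || 3*m <= 1 || 6*m != 5) ==> q < -1))) && ((!(q >= 10)) ==> ((3*q > 9*m - 3 || 3*m <= 1 || 6*m != 5) ==> q < -1)))) && ((!(q >= 10)) ==> ((3*q > 9*m - 3 || 3*m <= 1 || 6*m != 5) ==> q < -1)))) && ((!(q >= 10)) ==> ((3*q > 9*m - 3 || 3*m <= 1 || 6*m != 5) ==> q < -1))
The weakest precondition is (q >= 10 ==> (m > 0 && (q >= 10 ==> (m > 0 && (q >= 10 ==> (m > 0 && (!(q >= 10)) && ((3*q > 9*m - 3 || 3*m <= 1 || 6*m != 5) ==> q < -1))) && ((!(q >= 10)) ==> ((3*q > 9*m - 3 || 3*m <= 1 || 6*m != 5) ==> q < -1)))) && ((!(q >= 10)) ==> ((3*q > 9*m - 3 || 3*m <= 1 || 6*m != 5) ==> q < -1)))) && ((!(q >= 10)) ==> ((3*q > 9*m - 3 || 3*m <= 1 || 6*m != 5) ==> q < -1)).
Check whether q == -2 implies it.
Every state satisfying the precondition satisfies the weakest precondition: the implication holds.
Answer: valid


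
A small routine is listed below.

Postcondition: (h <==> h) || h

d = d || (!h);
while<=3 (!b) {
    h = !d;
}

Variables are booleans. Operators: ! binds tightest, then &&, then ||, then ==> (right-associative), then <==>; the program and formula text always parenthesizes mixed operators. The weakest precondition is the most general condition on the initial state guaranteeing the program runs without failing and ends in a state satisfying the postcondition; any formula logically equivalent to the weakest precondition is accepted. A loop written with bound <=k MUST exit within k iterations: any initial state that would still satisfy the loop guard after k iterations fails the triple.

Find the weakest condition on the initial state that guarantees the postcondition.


Working backward. After the program, the postcondition (h <==> h) || h must hold; in canonical form it is true.
Before the loop (bound <=3), unroll the exhaustion recursion (WP_0 = exit-now case; WP_j = one more guarded iteration, up to j = 3):
  WP_0: b
  WP_1: (!b) ==> b
  WP_2: (!b) ==> ((!b) ==> b)
  WP_3: (!b) ==> ((!b) ==> ((!b) ==> b))
So before the loop: (!b) ==> ((!b) ==> ((!b) ==> b))
Before d := d || (!h): (!b) ==> ((!b) ==> ((!b) ==> b))
Answer: WP = (!b) ==> ((!b) ==> ((!b) ==> b))


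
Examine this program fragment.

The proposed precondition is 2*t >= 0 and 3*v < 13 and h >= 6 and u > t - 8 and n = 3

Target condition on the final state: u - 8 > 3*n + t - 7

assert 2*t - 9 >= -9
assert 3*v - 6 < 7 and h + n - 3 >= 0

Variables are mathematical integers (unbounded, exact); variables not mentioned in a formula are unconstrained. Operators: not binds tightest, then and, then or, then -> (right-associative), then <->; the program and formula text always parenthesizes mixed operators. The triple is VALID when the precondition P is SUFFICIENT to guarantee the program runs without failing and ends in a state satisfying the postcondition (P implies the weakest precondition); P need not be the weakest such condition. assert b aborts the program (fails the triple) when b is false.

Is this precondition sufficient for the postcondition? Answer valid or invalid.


Working backward. After the program, the postcondition u - 8 > 3*n + t - 7 must hold; in canonical form it is u > 3*n + t + 1.
Before assert 3*v - 6 < 7 and h + n - 3 >= 0: 3*v < 13 and h + n >= 3 and u > 3*n + t + 1
Before assert 2*t - 9 >= -9: 2*t >= 0 and 3*v < 13 and h + n >= 3 and u > 3*n + t + 1
The weakest precondition is 2*t >= 0 and 3*v < 13 and h + n >= 3 and u > 3*n + t + 1.
Check whether 2*t >= 0 and 3*v < 13 and h >= 6 and u > t - 8 and n = 3 implies it.
Countermodel: at the initial state h = 6, n = 3, t = 0, u = 0, v = 4, the precondition holds but the weakest precondition fails.
Answer: invalid


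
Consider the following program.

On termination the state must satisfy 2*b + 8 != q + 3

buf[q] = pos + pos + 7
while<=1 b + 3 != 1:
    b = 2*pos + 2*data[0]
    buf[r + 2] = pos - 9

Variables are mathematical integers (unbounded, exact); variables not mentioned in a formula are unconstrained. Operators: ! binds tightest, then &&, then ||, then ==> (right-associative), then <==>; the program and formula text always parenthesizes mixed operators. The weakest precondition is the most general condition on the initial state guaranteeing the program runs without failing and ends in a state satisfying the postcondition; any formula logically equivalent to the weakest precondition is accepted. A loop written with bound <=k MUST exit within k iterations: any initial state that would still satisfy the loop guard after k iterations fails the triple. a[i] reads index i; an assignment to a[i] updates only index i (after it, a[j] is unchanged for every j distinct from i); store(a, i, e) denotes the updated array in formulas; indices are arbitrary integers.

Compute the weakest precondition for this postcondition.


Working backward. After the program, the postcondition 2*b + 8 != q + 3 must hold; in canonical form it is 2*b != q - 5.
Before the loop (bound <=1), unroll the exhaustion recursion (WP_0 = exit-now case; WP_j = one more guarded iteration, up to j = 1):
  WP_0: (!(b != -2)) && 2*b != q - 5
  WP_1: (b != -2 ==> ((!(2*data[0] + 2*pos != -2)) && 4*data[0] + 4*pos != q - 5)) && ((!(b != -2)) ==> 2*b != q - 5)
So before the loop: (b != -2 ==> ((!(2*data[0] + 2*pos != -2)) && 4*data[0] + 4*pos != q - 5)) && ((!(b != -2)) ==> 2*b != q - 5)
Before buf[q] := pos + pos + 7: (b != -2 ==> ((!(2*data[0] + 2*pos != -2)) && 4*data[0] + 4*pos != q - 5)) && ((!(b != -2)) ==> 2*b != q - 5)
Answer: WP = (b != -2 ==> ((!(2*data[0] + 2*pos != -2)) && 4*data[0] + 4*pos != q - 5)) && ((!(b != -2)) ==> 2*b != q - 5)


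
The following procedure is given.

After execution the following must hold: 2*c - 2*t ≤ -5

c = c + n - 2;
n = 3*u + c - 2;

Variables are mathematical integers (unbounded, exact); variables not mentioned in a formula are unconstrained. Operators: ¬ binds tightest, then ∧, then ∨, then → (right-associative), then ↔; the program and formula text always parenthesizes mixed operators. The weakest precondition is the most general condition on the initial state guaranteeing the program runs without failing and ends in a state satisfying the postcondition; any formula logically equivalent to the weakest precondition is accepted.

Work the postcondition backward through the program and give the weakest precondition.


Working backward. After the program, the postcondition 2*c - 2*t ≤ -5 must hold; in canonical form it is 2*c ≤ 2*t - 5.
Before n := 3*u + c - 2: 2*c ≤ 2*t - 5
Before c := c + n - 2: 2*c + 2*n ≤ 2*t - 1
Answer: WP = 2*c + 2*n ≤ 2*t - 1


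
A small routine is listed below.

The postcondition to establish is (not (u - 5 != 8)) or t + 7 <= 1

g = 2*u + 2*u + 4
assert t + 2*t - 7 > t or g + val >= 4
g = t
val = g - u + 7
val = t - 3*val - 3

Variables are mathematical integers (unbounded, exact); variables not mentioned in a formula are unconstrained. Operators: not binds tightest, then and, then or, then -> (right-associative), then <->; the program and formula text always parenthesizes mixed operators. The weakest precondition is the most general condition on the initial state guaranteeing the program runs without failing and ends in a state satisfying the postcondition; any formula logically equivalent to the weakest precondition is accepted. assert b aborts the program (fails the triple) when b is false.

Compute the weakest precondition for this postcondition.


Working backward. After the program, the postcondition (not (u - 5 != 8)) or t + 7 <= 1 must hold; in canonical form it is (not (u != 13)) or t <= -6.
Before val := t - 3*val - 3: (not (u != 13)) or t <= -6
Before val := g - u + 7: (not (u != 13)) or t <= -6
Before g := t: (not (u != 13)) or t <= -6
Before assert t + 2*t - 7 > t or g + val >= 4: (2*t > 7 or g + val >= 4) and ((not (u != 13)) or t <= -6)
Before g := 2*u + 2*u + 4: (2*t > 7 or 4*u + val >= 0) and ((not (u != 13)) or t <= -6)
Answer: WP = (2*t > 7 or 4*u + val >= 0) and ((not (u != 13)) or t <= -6)


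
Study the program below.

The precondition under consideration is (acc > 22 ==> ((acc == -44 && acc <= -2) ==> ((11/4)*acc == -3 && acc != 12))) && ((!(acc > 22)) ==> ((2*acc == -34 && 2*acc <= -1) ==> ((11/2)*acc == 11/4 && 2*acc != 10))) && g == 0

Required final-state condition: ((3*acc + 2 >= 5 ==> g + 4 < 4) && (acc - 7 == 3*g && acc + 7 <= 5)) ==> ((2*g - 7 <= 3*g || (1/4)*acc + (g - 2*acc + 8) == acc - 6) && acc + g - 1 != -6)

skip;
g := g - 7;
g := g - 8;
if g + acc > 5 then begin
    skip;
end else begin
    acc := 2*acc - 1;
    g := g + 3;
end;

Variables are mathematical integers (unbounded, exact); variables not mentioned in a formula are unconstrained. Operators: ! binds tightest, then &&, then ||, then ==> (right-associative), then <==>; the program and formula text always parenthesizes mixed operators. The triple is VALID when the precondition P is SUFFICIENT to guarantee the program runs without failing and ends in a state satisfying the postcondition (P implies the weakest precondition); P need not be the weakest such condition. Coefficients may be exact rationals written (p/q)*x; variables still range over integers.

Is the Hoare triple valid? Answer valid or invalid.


Working backward. After the program, the postcondition ((3*acc + 2 >= 5 ==> g + 4 < 4) && (acc - 7 == 3*g && acc + 7 <= 5)) ==> ((2*g - 7 <= 3*g || (1/4)*acc + (g - 2*acc + 8) == acc - 6) && acc + g - 1 != -6) must hold; in canonical form it is ((3*acc >= 3 ==> g < 0) && acc == 3*g + 7 && acc <= -2) ==> ((g >= -7 || g == (11/4)*acc - 14) && acc + g != -5).
Then branch requires ((3*acc >= 3 ==> g < 0) && acc == 3*g + 7 && acc <= -2) ==> ((g >= -7 || g == (11/4)*acc - 14) && acc + g != -5); else branch requires ((6*acc >= 6 ==> g < -3) && 2*acc == 3*g + 17 && 2*acc <= -1) ==> ((g >= -10 || g == (11/2)*acc - 79/4) && 2*acc + g != -7).
Before the if: (acc + g > 5 ==> (((3*acc >= 3 ==> g < 0) && acc == 3*g + 7 && acc <= -2) ==> ((g >= -7 || g == (11/4)*acc - 14) && acc + g != -5))) && ((!(acc + g > 5)) ==> (((6*acc >= 6 ==> g < -3) && 2*acc == 3*g + 17 && 2*acc <= -1) ==> ((g >= -10 || g == (11/2)*acc - 79/4) && 2*acc + g != -7)))
Before g := g - 8: (acc + g > 13 ==> (((3*acc >= 3 ==> g < 8) && acc == 3*g - 17 && acc <= -2) ==> ((g >= 1 || g == (11/4)*acc - 6) && acc + g != 3))) && ((!(acc + g > 13)) ==> (((6*acc >= 6 ==> g < 5) && 2*acc == 3*g - 7 && 2*acc <= -1) ==> ((g >= -2 || g == (11/2)*acc - 47/4) && 2*acc + g != 1)))
Before g := g - 7: (acc + g > 20 ==> (((3*acc >= 3 ==> g < 15) && acc == 3*g - 38 && acc <= -2) ==> ((g >= 8 || g == (11/4)*acc + 1) && acc + g != 10))) && ((!(acc + g > 20)) ==> (((6*acc >= 6 ==> g < 12) && 2*acc == 3*g - 28 && 2*acc <= -1) ==> ((g >= 5 || g == (11/2)*acc - 19/4) && 2*acc + g != 8)))
Before skip: (acc + g > 20 ==> (((3*acc >= 3 ==> g < 15) && acc == 3*g - 38 && acc <= -2) ==> ((g >= 8 || g == (11/4)*acc + 1) && acc + g != 10))) && ((!(acc + g > 20)) ==> (((6*acc >= 6 ==> g < 12) && 2*acc == 3*g - 28 && 2*acc <= -1) ==> ((g >= 5 || g == (11/2)*acc - 19/4) && 2*acc + g != 8)))
The weakest precondition is (acc + g > 20 ==> (((3*acc >= 3 ==> g < 15) && acc == 3*g - 38 && acc <= -2) ==> ((g >= 8 || g == (11/4)*acc + 1) && acc + g != 10))) && ((!(acc + g > 20)) ==> (((6*acc >= 6 ==> g < 12) && 2*acc == 3*g - 28 && 2*acc <= -1) ==> ((g >= 5 || g == (11/2)*acc - 19/4) && 2*acc + g != 8))).
Check whether (acc > 22 ==> ((acc == -44 && acc <= -2) ==> ((11/4)*acc == -3 && acc != 12))) && ((!(acc > 22)) ==> ((2*acc == -34 && 2*acc <= -1) ==> ((11/2)*acc == 11/4 && 2*acc != 10))) && g == 0 implies it.
Countermodel: at the initial state acc = -14, g = 0, the precondition holds but the weakest precondition fails.
Answer: invalid


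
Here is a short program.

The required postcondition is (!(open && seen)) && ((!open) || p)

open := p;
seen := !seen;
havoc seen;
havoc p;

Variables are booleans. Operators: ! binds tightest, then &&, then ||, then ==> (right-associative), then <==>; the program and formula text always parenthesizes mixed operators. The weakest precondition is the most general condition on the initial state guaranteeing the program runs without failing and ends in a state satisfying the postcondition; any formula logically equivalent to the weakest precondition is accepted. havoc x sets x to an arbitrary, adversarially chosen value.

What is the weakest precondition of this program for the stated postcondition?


Working backward. After the program, (!(open && seen)) && ((!open) || p) must hold.
Before havoc p: (!(open && seen)) && (!open)
Before havoc seen: !open
Before seen := !seen: !open
Before open := p: !p
Answer: WP = !p


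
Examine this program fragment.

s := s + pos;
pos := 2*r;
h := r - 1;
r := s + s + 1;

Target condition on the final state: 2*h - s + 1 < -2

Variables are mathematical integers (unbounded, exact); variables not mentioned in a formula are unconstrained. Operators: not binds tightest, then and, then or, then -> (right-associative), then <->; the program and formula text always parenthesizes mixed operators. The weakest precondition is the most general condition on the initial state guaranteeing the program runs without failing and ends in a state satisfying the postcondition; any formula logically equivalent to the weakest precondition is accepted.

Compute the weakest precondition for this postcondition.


Working backward. After the program, the postcondition 2*h - s + 1 < -2 must hold; in canonical form it is 2*h < s - 3.
Before r := s + s + 1: 2*h < s - 3
Before h := r - 1: 2*r < s - 1
Before pos := 2*r: 2*r < s - 1
Before s := s + pos: 2*r < pos + s - 1
Answer: WP = 2*r < pos + s - 1


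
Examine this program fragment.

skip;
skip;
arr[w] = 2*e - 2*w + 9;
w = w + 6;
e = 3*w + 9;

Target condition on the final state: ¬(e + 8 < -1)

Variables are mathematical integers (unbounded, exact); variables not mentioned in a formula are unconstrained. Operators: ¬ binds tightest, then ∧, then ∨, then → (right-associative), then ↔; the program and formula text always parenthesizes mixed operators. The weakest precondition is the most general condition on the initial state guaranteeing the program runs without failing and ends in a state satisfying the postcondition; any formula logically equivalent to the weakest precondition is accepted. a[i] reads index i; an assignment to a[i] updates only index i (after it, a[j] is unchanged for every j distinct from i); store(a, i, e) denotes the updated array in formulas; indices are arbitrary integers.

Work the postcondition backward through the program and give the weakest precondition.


Working backward. After the program, the postcondition ¬(e + 8 < -1) must hold; in canonical form it is ¬(e < -9).
Before e := 3*w + 9: ¬(3*w < -18)
Before w := w + 6: ¬(3*w < -36)
Before arr[w] := 2*e - 2*w + 9: ¬(3*w < -36)
Before skip: ¬(3*w < -36)
Before skip: ¬(3*w < -36)
Answer: WP = ¬(3*w < -36)


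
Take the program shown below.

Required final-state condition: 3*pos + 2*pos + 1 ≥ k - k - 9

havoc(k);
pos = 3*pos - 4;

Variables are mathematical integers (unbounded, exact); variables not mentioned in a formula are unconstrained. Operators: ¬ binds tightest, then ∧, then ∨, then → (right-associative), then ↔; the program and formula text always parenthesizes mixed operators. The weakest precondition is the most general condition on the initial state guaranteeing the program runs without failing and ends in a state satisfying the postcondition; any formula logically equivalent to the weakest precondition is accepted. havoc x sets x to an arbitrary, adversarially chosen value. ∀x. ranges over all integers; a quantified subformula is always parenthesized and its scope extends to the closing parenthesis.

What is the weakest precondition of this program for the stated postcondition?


Working backward. After the program, the postcondition 3*pos + 2*pos + 1 ≥ k - k - 9 must hold; in canonical form it is 5*pos ≥ -10.
Before pos := 3*pos - 4: 15*pos ≥ 10
Before havoc k: 15*pos ≥ 10
Answer: WP = 15*pos ≥ 10


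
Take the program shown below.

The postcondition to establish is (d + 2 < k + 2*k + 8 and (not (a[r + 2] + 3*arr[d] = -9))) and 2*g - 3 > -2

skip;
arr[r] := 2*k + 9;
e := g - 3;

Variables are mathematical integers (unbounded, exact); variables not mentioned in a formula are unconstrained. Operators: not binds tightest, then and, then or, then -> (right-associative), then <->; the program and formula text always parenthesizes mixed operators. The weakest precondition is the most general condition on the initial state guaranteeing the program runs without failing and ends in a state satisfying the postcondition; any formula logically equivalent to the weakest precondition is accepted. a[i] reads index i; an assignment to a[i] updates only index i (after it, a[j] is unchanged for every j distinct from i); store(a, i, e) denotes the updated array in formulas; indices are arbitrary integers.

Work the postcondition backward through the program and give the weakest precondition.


Working backward. After the program, the postcondition (d + 2 < k + 2*k + 8 and (not (a[r + 2] + 3*arr[d] = -9))) and 2*g - 3 > -2 must hold; in canonical form it is d < 3*k + 6 and (not (a[r + 2] + 3*arr[d] = -9)) and 2*g > 1.
Before e := g - 3: d < 3*k + 6 and (not (a[r + 2] + 3*arr[d] = -9)) and 2*g > 1
Before arr[r] := 2*k + 9: d < 3*k + 6 and (not (a[r + 2] + 3*store(arr, r, 2*k + 9)[d] = -9)) and 2*g > 1
Before skip: d < 3*k + 6 and (not (a[r + 2] + 3*store(arr, r, 2*k + 9)[d] = -9)) and 2*g > 1
Answer: WP = d < 3*k + 6 and (not (a[r + 2] + 3*store(arr, r, 2*k + 9)[d] = -9)) and 2*g > 1


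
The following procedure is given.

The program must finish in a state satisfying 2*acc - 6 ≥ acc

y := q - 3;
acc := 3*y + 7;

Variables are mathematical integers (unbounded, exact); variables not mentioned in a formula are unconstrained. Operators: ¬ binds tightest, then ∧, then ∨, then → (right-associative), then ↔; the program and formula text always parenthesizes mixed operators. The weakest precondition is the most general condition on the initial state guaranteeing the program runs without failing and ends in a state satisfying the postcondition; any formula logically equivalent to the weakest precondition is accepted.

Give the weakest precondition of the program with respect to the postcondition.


Working backward. After the program, the postcondition 2*acc - 6 ≥ acc must hold; in canonical form it is acc ≥ 6.
Before acc := 3*y + 7: 3*y ≥ -1
Before y := q - 3: 3*q ≥ 8
Answer: WP = 3*q ≥ 8


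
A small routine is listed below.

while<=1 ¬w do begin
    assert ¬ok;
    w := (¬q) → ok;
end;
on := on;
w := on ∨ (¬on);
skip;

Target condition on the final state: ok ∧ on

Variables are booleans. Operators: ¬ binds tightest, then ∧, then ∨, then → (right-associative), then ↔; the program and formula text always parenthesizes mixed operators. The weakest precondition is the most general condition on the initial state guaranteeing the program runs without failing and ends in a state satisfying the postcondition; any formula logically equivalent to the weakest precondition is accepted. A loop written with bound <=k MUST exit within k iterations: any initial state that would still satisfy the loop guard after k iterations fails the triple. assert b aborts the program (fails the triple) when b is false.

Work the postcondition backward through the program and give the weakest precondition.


Working backward. After the program, ok ∧ on must hold.
Before skip: ok ∧ on
Before w := on ∨ (¬on): ok ∧ on
Before on := on: ok ∧ on
Before the loop (bound <=1), unroll the exhaustion recursion (WP_0 = exit-now case; WP_j = one more guarded iteration, up to j = 1):
  WP_0: w ∧ ok ∧ on
  WP_1: w ∧ (w → (ok ∧ on))
So before the loop: w ∧ (w → (ok ∧ on))
Answer: WP = w ∧ (w → (ok ∧ on))


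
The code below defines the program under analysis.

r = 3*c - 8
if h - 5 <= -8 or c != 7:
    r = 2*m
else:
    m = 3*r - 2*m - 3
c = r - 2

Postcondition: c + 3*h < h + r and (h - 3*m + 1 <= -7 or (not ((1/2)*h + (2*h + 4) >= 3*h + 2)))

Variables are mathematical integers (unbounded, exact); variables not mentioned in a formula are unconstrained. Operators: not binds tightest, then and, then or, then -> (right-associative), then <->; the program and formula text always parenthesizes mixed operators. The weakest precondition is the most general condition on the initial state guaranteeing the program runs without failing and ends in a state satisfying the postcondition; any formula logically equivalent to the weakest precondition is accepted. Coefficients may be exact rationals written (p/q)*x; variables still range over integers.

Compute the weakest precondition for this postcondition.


Working backward. After the program, the postcondition c + 3*h < h + r and (h - 3*m + 1 <= -7 or (not ((1/2)*h + (2*h + 4) >= 3*h + 2))) must hold; in canonical form it is c + 2*h < r and (h <= 3*m - 8 or (not ((1/2)*h <= 2))).
Before c := r - 2: 2*h < 2 and (h <= 3*m - 8 or (not ((1/2)*h <= 2)))
Then branch requires 2*h < 2 and (h <= 3*m - 8 or (not ((1/2)*h <= 2))); else branch requires 2*h < 2 and (h + 6*m <= 9*r - 17 or (not ((1/2)*h <= 2))).
Before the if: ((h <= -3 or c != 7) -> (2*h < 2 and (h <= 3*m - 8 or (not ((1/2)*h <= 2))))) and ((not (h <= -3 or c != 7)) -> (2*h < 2 and (h + 6*m <= 9*r - 17 or (not ((1/2)*h <= 2)))))
Before r := 3*c - 8: ((h <= -3 or c != 7) -> (2*h < 2 and (h <= 3*m - 8 or (not ((1/2)*h <= 2))))) and ((not (h <= -3 or c != 7)) -> (2*h < 2 and (h + 6*m <= 27*c - 89 or (not ((1/2)*h <= 2)))))
Answer: WP = ((h <= -3 or c != 7) -> (2*h < 2 and (h <= 3*m - 8 or (not ((1/2)*h <= 2))))) and ((not (h <= -3 or c != 7)) -> (2*h < 2 and (h + 6*m <= 27*c - 89 or (not ((1/2)*h <= 2)))))


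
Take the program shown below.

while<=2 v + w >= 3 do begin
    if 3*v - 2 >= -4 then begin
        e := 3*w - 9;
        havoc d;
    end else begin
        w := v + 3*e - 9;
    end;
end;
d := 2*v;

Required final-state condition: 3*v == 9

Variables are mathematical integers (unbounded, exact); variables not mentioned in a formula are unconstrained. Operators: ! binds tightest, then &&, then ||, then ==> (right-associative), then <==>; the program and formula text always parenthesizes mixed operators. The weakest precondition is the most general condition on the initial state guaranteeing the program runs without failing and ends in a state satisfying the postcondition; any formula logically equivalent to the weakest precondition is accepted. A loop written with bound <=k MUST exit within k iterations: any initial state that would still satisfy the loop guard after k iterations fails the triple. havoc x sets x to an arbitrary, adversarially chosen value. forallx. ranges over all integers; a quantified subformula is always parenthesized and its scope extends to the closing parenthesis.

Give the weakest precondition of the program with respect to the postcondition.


Working backward. After the program, 3*v == 9 must hold.
Before d := 2*v: 3*v == 9
Before the loop (bound <=2), unroll the exhaustion recursion (WP_0 = exit-now case; WP_j = one more guarded iteration, up to j = 2):
  WP_0: (!(v + w >= 3)) && 3*v == 9
  WP_1: (v + w >= 3 ==> ((3*v >= -2 ==> ((!(v + w >= 3)) && 3*v == 9)) && ((!(3*v >= -2)) ==> ((!(3*e + 2*v >= 12)) && 3*v == 9)))) && ((!(v + w >= 3)) ==> 3*v == 9)
  WP_2: (v + w >= 3 ==> ((3*v >= -2 ==> ((v + w >= 3 ==> ((3*v >= -2 ==> ((!(v + w >= 3)) && 3*v == 9)) && ((!(3*v >= -2)) ==> ((!(2*v + 9*w >= 39)) && 3*v == 9)))) && ((!(v + w >= 3)) ==> 3*v == 9))) && ((!(3*v >= -2)) ==> ((3*e + 2*v >= 12 ==> ((3*v >= -2 ==> ((!(3*e + 2*v >= 12)) && 3*v == 9)) && ((!(3*v >= -2)) ==> ((!(3*e + 2*v >= 12)) && 3*v == 9)))) && ((!(3*e + 2*v >= 12)) ==> 3*v == 9))))) && ((!(v + w >= 3)) ==> 3*v == 9)
So before the loop: (v + w >= 3 ==> ((3*v >= -2 ==> ((v + w >= 3 ==> ((3*v >= -2 ==> ((!(v + w >= 3)) && 3*v == 9)) && ((!(3*v >= -2)) ==> ((!(2*v + 9*w >= 39)) && 3*v == 9)))) && ((!(v + w >= 3)) ==> 3*v == 9))) && ((!(3*v >= -2)) ==> ((3*e + 2*v >= 12 ==> ((3*v >= -2 ==> ((!(3*e + 2*v >= 12)) && 3*v == 9)) && ((!(3*v >= -2)) ==> ((!(3*e + 2*v >= 12)) && 3*v == 9)))) && ((!(3*e + 2*v >= 12)) ==> 3*v == 9))))) && ((!(v + w >= 3)) ==> 3*v == 9)
Answer: WP = (v + w >= 3 ==> ((3*v >= -2 ==> ((v + w >= 3 ==> ((3*v >= -2 ==> ((!(v + w >= 3)) && 3*v == 9)) && ((!(3*v >= -2)) ==> ((!(2*v + 9*w >= 39)) && 3*v == 9)))) && ((!(v + w >= 3)) ==> 3*v == 9))) && ((!(3*v >= -2)) ==> ((3*e + 2*v >= 12 ==> ((3*v >= -2 ==> ((!(3*e + 2*v >= 12)) && 3*v == 9)) && ((!(3*v >= -2)) ==> ((!(3*e + 2*v >= 12)) && 3*v == 9)))) && ((!(3*e + 2*v >= 12)) ==> 3*v == 9))))) && ((!(v + w >= 3)) ==> 3*v == 9)
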